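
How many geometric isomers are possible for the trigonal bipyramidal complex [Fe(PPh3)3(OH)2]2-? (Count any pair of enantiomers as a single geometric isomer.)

3

A trigonal bipyramid has two axial and three equatorial sites, which are chemically inequivalent.
There are 3 geometric isomers: OH both axial; OH one axial, one equatorial; OH both equatorial.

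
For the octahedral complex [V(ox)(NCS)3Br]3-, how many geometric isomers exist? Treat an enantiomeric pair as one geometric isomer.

2

Each ox is bidentate and must span two cis positions.
The distinct arrangements are (2 in all): NCS fac; NCS mer.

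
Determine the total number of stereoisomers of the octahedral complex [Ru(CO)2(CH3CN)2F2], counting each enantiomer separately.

6

The six octahedral sites form three mutually perpendicular trans pairs.
There are 5 geometric isomers: CO trans, CH3CN trans, F trans; CO cis, CH3CN trans, F cis; CO cis, CH3CN cis, F trans; CO cis, CH3CN cis, F cis (chiral); CO trans, CH3CN cis, F cis.
One of these lacks any improper symmetry element and so occurs as an enantiomeric pair, giving 5 + 1 = 6 stereoisomers in total.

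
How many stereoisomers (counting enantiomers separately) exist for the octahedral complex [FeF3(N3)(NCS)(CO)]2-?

An octahedron has six vertices in three trans pairs; every non-trans pair is cis.
Systematic placement gives 4 geometric isomers: F mer (3 arrangements); F fac (chiral).
One of these lacks any improper symmetry element and so occurs as an enantiomeric pair, giving 4 + 1 = 5 stereoisomers in total.

5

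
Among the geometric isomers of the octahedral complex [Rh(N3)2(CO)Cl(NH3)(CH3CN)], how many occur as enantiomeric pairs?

6

The six octahedral sites form three mutually perpendicular trans pairs.
Systematic enumeration (placing each ligand type in turn and discarding arrangements equivalent by rotation or reflection) gives 9 geometric isomers.
Of these, 6 lack any improper symmetry element and so occur as enantiomeric pairs, giving 9 + 6 = 15 stereoisomers in total.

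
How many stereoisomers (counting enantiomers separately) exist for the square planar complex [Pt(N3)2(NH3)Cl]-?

2

A square has two trans pairs of vertices; adjacent vertices are cis.
Working through the distinct placements yields 2 geometric isomers: N3 cis; N3 trans.
Each arrangement has an internal mirror plane or centre of symmetry, so none is chiral.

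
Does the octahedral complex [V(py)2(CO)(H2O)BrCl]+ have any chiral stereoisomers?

The six octahedral sites form three mutually perpendicular trans pairs.
Exhaustive case analysis gives 9 geometric isomers.
Of these, 6 lack any improper symmetry element and so occur as enantiomeric pairs, giving 9 + 6 = 15 stereoisomers in total.

yes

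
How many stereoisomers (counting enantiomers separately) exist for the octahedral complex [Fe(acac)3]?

Each acac is bidentate and must span two cis positions.
Only one geometric arrangement is possible; it has no improper symmetry element, so it exists as a pair of enantiomers (2 stereoisomers).

2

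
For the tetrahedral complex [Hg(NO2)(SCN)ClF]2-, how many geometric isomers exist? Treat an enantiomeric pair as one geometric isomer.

In a tetrahedral complex all four positions are equivalent and every pair of ligands is adjacent — there is no cis/trans distinction.
Only one geometric arrangement is possible; it has no improper symmetry element, so it exists as a pair of enantiomers (2 stereoisomers).

1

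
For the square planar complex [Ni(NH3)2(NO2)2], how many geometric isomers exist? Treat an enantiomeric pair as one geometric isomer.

2

Working through the distinct placements yields 2 geometric isomers: NH3 cis; NH3 trans.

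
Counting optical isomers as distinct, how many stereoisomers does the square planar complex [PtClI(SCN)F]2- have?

3

The distinct arrangements are (3 in all): (Cl/I trans, F/SCN trans); (Cl/SCN trans, F/I trans); (Cl/F trans, I/SCN trans).
Each arrangement has an internal mirror plane or centre of symmetry, so none is chiral.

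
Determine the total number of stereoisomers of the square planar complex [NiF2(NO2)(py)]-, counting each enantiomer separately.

2

A square has two trans pairs of vertices; adjacent vertices are cis.
There are 2 geometric isomers: F cis; F trans.
Each arrangement has an internal mirror plane or centre of symmetry, so none is chiral.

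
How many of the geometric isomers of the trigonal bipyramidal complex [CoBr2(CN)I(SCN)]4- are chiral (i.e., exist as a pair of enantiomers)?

Exhaustive case analysis gives 7 geometric isomers.
Of these, 3 lack any improper symmetry element and so occur as enantiomeric pairs, giving 7 + 3 = 10 stereoisomers in total.

3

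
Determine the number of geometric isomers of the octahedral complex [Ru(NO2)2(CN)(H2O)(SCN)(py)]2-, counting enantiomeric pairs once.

9

In an octahedral complex each vertex has one trans partner and four cis neighbours.
Systematic enumeration (placing each ligand type in turn and discarding arrangements equivalent by rotation or reflection) gives 9 geometric isomers.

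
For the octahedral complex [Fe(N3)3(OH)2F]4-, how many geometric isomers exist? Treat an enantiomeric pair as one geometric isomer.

An octahedron has six vertices in three trans pairs; every non-trans pair is cis.
Working through the distinct placements yields 3 geometric isomers: N3 mer, OH trans; N3 fac, OH cis; N3 mer, OH cis.

3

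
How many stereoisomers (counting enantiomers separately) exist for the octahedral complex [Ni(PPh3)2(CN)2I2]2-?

6

The six octahedral sites form three mutually perpendicular trans pairs.
The distinct arrangements are (5 in all): PPh3 trans, CN trans, I trans; PPh3 cis, CN trans, I cis; PPh3 trans, CN cis, I cis; PPh3 cis, CN cis, I cis (chiral); PPh3 cis, CN cis, I trans.
One of these lacks any improper symmetry element and so occurs as an enantiomeric pair, giving 5 + 1 = 6 stereoisomers in total.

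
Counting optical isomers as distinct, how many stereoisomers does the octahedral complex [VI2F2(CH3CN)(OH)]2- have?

An octahedron has six vertices in three trans pairs; every non-trans pair is cis.
The distinct arrangements are (6 in all): I cis, F cis (3 arrangements, 2 chiral); I trans, F cis; I cis, F trans; I trans, F trans.
Of these, 2 lack any improper symmetry element and so occur as enantiomeric pairs, giving 6 + 2 = 8 stereoisomers in total.

8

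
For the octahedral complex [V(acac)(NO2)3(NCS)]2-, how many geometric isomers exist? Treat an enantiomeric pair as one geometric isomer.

2

Each acac is bidentate and must span two cis positions.
Working through the distinct placements yields 2 geometric isomers: NO2 fac; NO2 mer.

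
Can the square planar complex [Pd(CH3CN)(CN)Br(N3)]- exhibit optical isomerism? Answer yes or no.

no

In a square planar complex each vertex has one trans partner and two cis neighbours.
Working through the distinct placements yields 3 geometric isomers: (Br/CN trans, CH3CN/N3 trans); (Br/N3 trans, CH3CN/CN trans); (Br/CH3CN trans, CN/N3 trans).
Each arrangement has an internal mirror plane or centre of symmetry, so none is chiral.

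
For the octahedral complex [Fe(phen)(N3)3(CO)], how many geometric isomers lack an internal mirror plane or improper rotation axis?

0

The six octahedral sites form three mutually perpendicular trans pairs.
Each phen is bidentate and must span two cis positions.
The distinct arrangements are (2 in all): N3 fac; N3 mer.
Each arrangement has an internal mirror plane or centre of symmetry, so none is chiral.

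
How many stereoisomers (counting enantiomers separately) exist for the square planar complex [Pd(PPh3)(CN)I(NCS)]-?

3

In a square planar complex each vertex has one trans partner and two cis neighbours.
The distinct arrangements are (3 in all): (CN/NCS trans, I/PPh3 trans); (CN/PPh3 trans, I/NCS trans); (CN/I trans, NCS/PPh3 trans).
Each arrangement has an internal mirror plane or centre of symmetry, so none is chiral.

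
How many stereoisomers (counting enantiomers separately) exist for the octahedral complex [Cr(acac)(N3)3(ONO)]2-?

The six octahedral sites form three mutually perpendicular trans pairs.
Each acac is bidentate and must span two cis positions.
Systematic placement gives 2 geometric isomers: N3 mer; N3 fac.
Each arrangement has an internal mirror plane or centre of symmetry, so none is chiral.

2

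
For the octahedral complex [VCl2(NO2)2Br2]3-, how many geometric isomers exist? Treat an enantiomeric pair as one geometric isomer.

The six octahedral sites form three mutually perpendicular trans pairs.
There are 5 geometric isomers: Cl trans, NO2 trans, Br trans; Cl cis, NO2 cis, Br trans; Cl cis, NO2 trans, Br cis; Cl cis, NO2 cis, Br cis (chiral); Cl trans, NO2 cis, Br cis.

5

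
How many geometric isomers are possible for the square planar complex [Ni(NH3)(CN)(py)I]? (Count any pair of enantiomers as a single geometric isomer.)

3

In a square planar complex each vertex has one trans partner and two cis neighbours.
The distinct arrangements are (3 in all): (CN/NH3 trans, I/py trans); (CN/py trans, I/NH3 trans); (CN/I trans, NH3/py trans).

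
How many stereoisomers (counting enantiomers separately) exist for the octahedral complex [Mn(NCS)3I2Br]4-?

3

In an octahedral complex each vertex has one trans partner and four cis neighbours.
Systematic placement gives 3 geometric isomers: NCS mer, I cis; NCS mer, I trans; NCS fac, I cis.
Each arrangement has an internal mirror plane or centre of symmetry, so none is chiral.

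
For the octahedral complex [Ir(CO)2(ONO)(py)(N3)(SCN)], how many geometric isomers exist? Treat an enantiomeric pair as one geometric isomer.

9

Placing the ligands in turn and identifying arrangements related by rotation or reflection leaves 9 distinct geometric isomers.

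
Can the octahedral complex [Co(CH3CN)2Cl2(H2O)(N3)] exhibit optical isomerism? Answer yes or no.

In an octahedral complex each vertex has one trans partner and four cis neighbours.
Working through the distinct placements yields 6 geometric isomers: CH3CN trans, Cl trans; CH3CN trans, Cl cis; CH3CN cis, Cl cis (3 arrangements, 2 chiral); CH3CN cis, Cl trans.
Of these, 2 lack any improper symmetry element and so occur as enantiomeric pairs, giving 6 + 2 = 8 stereoisomers in total.

yes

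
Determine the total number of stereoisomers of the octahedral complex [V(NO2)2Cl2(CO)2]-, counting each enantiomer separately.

6

The six octahedral sites form three mutually perpendicular trans pairs.
Systematic placement gives 5 geometric isomers: NO2 trans, Cl trans, CO trans; NO2 cis, Cl cis, CO trans; NO2 trans, Cl cis, CO cis; NO2 cis, Cl cis, CO cis (chiral); NO2 cis, Cl trans, CO cis.
One of these lacks any improper symmetry element and so occurs as an enantiomeric pair, giving 5 + 1 = 6 stereoisomers in total.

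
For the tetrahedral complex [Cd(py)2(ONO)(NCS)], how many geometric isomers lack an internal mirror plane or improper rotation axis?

All four vertices of a tetrahedron are equivalent and mutually adjacent, so cis/trans isomerism cannot arise.
Only one geometric arrangement is possible.

0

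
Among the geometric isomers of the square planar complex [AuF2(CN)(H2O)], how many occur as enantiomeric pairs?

0

A square has two trans pairs of vertices; adjacent vertices are cis.
There are 2 geometric isomers: F cis; F trans.
Each arrangement has an internal mirror plane or centre of symmetry, so none is chiral.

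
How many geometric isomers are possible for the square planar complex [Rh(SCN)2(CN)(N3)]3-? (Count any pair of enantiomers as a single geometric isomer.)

A square has two trans pairs of vertices; adjacent vertices are cis.
The distinct arrangements are (2 in all): SCN cis; SCN trans.

2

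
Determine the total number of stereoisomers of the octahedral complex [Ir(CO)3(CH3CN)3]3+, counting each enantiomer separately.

2

Systematic placement gives 2 geometric isomers: CO mer; CO fac.
Each arrangement has an internal mirror plane or centre of symmetry, so none is chiral.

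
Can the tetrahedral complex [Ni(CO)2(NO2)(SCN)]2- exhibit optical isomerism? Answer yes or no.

no

All four vertices of a tetrahedron are equivalent and mutually adjacent, so cis/trans isomerism cannot arise.
Only one geometric arrangement is possible.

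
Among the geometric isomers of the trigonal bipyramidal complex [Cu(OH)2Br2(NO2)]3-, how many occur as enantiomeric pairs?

In a trigonal bipyramid the two axial positions differ from the three equatorial ones.
Exhaustive case analysis gives 5 geometric isomers.
One of these lacks any improper symmetry element and so occurs as an enantiomeric pair, giving 5 + 1 = 6 stereoisomers in total.

1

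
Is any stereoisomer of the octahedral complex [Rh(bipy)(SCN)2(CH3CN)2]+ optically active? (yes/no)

The six octahedral sites form three mutually perpendicular trans pairs.
Each bipy is bidentate and must span two cis positions.
Systematic placement gives 3 geometric isomers: SCN cis, CH3CN trans; SCN cis, CH3CN cis (chiral); SCN trans, CH3CN cis.
One of these lacks any improper symmetry element and so occurs as an enantiomeric pair, giving 3 + 1 = 4 stereoisomers in total.

yes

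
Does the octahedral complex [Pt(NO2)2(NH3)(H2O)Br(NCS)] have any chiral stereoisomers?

yes

In an octahedral complex each vertex has one trans partner and four cis neighbours.
Exhaustive case analysis gives 9 geometric isomers.
Of these, 6 lack any improper symmetry element and so occur as enantiomeric pairs, giving 9 + 6 = 15 stereoisomers in total.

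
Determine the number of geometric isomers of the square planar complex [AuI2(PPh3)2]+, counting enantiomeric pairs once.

2

In a square planar complex each vertex has one trans partner and two cis neighbours.
Working through the distinct placements yields 2 geometric isomers: I cis; I trans.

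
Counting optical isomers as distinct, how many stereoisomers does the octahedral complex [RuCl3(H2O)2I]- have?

3

An octahedron has six vertices in three trans pairs; every non-trans pair is cis.
Systematic placement gives 3 geometric isomers: Cl mer, H2O cis; Cl mer, H2O trans; Cl fac, H2O cis.
Each arrangement has an internal mirror plane or centre of symmetry, so none is chiral.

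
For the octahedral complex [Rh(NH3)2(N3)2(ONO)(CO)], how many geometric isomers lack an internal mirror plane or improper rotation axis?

2

The six octahedral sites form three mutually perpendicular trans pairs.
Systematic placement gives 6 geometric isomers: NH3 cis, N3 cis (3 arrangements, 2 chiral); NH3 trans, N3 cis; NH3 cis, N3 trans; NH3 trans, N3 trans.
Of these, 2 lack any improper symmetry element and so occur as enantiomeric pairs, giving 6 + 2 = 8 stereoisomers in total.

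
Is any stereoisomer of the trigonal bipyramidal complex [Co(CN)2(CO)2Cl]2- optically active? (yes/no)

yes

A trigonal bipyramid has two axial and three equatorial sites, which are chemically inequivalent.
Systematic enumeration (placing each ligand type in turn and discarding arrangements equivalent by rotation or reflection) gives 5 geometric isomers.
One of these lacks any improper symmetry element and so occurs as an enantiomeric pair, giving 5 + 1 = 6 stereoisomers in total.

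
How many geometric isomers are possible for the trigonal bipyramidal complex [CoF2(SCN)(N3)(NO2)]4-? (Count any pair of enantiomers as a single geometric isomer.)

7

A trigonal bipyramid has two axial and three equatorial sites, which are chemically inequivalent.
Placing the ligands in turn and identifying arrangements related by rotation or reflection leaves 7 distinct geometric isomers.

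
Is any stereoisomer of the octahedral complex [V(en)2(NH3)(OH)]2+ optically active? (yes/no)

The six octahedral sites form three mutually perpendicular trans pairs.
Each en is bidentate and must span two cis positions.
Systematic placement gives 2 geometric isomers: NH3 and OH mutually trans; NH3 and OH mutually cis (chiral).
One of these lacks any improper symmetry element and so occurs as an enantiomeric pair, giving 2 + 1 = 3 stereoisomers in total.

yes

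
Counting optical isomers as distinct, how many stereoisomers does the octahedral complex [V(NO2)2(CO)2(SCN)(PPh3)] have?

The six octahedral sites form three mutually perpendicular trans pairs.
There are 6 geometric isomers: NO2 trans, CO trans; NO2 cis, CO trans; NO2 cis, CO cis (3 arrangements, 2 chiral); NO2 trans, CO cis.
Of these, 2 lack any improper symmetry element and so occur as enantiomeric pairs, giving 6 + 2 = 8 stereoisomers in total.

8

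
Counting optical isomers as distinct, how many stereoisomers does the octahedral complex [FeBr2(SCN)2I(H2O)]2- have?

In an octahedral complex each vertex has one trans partner and four cis neighbours.
Systematic placement gives 6 geometric isomers: Br trans, SCN trans; Br trans, SCN cis; Br cis, SCN trans; Br cis, SCN cis (3 arrangements, 2 chiral).
Of these, 2 lack any improper symmetry element and so occur as enantiomeric pairs, giving 6 + 2 = 8 stereoisomers in total.

8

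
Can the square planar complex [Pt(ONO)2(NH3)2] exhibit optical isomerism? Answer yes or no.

no

A square has two trans pairs of vertices; adjacent vertices are cis.
There are 2 geometric isomers: ONO cis; ONO trans.
Each arrangement has an internal mirror plane or centre of symmetry, so none is chiral.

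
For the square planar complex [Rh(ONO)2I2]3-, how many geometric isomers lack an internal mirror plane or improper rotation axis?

0

In a square planar complex each vertex has one trans partner and two cis neighbours.
Working through the distinct placements yields 2 geometric isomers: ONO cis; ONO trans.
Each arrangement has an internal mirror plane or centre of symmetry, so none is chiral.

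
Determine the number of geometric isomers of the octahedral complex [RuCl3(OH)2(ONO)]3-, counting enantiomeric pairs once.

3

In an octahedral complex each vertex has one trans partner and four cis neighbours.
The distinct arrangements are (3 in all): Cl mer, OH cis; Cl mer, OH trans; Cl fac, OH cis.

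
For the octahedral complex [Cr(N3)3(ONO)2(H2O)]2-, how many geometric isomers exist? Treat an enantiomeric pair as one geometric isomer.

The six octahedral sites form three mutually perpendicular trans pairs.
The distinct arrangements are (3 in all): N3 mer, ONO trans; N3 fac, ONO cis; N3 mer, ONO cis.

3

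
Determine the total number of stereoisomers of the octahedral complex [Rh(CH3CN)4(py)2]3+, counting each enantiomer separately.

An octahedron has six vertices in three trans pairs; every non-trans pair is cis.
There are 2 geometric isomers: py trans; py cis.
Each arrangement has an internal mirror plane or centre of symmetry, so none is chiral.

2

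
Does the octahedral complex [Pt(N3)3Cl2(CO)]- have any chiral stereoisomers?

In an octahedral complex each vertex has one trans partner and four cis neighbours.
Systematic placement gives 3 geometric isomers: N3 mer, Cl cis; N3 mer, Cl trans; N3 fac, Cl cis.
Each arrangement has an internal mirror plane or centre of symmetry, so none is chiral.

no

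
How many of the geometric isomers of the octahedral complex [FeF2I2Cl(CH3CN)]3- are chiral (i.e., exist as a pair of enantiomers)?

2

Systematic placement gives 6 geometric isomers: F trans, I trans; F cis, I cis (3 arrangements, 2 chiral); F cis, I trans; F trans, I cis.
Of these, 2 lack any improper symmetry element and so occur as enantiomeric pairs, giving 6 + 2 = 8 stereoisomers in total.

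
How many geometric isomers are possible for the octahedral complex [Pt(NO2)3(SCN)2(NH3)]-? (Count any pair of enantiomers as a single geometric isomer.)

Working through the distinct placements yields 3 geometric isomers: NO2 mer, SCN trans; NO2 fac, SCN cis; NO2 mer, SCN cis.

3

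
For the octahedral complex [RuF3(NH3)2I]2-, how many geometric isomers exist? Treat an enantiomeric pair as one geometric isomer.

3

Working through the distinct placements yields 3 geometric isomers: F mer, NH3 trans; F mer, NH3 cis; F fac, NH3 cis.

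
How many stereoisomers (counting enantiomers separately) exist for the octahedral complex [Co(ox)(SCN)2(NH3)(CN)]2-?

In an octahedral complex each vertex has one trans partner and four cis neighbours.
Each ox is bidentate and must span two cis positions.
Systematic placement gives 4 geometric isomers: SCN cis (3 arrangements, 2 chiral); SCN trans.
Of these, 2 lack any improper symmetry element and so occur as enantiomeric pairs, giving 4 + 2 = 6 stereoisomers in total.

6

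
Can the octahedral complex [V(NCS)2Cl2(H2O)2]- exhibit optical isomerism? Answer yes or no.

The six octahedral sites form three mutually perpendicular trans pairs.
Working through the distinct placements yields 5 geometric isomers: NCS trans, Cl trans, H2O trans; NCS cis, Cl trans, H2O cis; NCS trans, Cl cis, H2O cis; NCS cis, Cl cis, H2O cis (chiral); NCS cis, Cl cis, H2O trans.
One of these lacks any improper symmetry element and so occurs as an enantiomeric pair, giving 5 + 1 = 6 stereoisomers in total.

yes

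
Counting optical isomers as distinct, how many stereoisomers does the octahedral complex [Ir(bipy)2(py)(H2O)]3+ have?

3

In an octahedral complex each vertex has one trans partner and four cis neighbours.
Each bipy is bidentate and must span two cis positions.
Systematic placement gives 2 geometric isomers: py and H2O mutually cis (chiral); py and H2O mutually trans.
One of these lacks any improper symmetry element and so occurs as an enantiomeric pair, giving 2 + 1 = 3 stereoisomers in total.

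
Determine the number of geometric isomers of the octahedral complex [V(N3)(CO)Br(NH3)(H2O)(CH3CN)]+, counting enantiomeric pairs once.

Placing the ligands in turn and identifying arrangements related by rotation or reflection leaves 15 distinct geometric isomers.

15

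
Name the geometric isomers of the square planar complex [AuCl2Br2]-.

A square has two trans pairs of vertices; adjacent vertices are cis.
Systematic placement gives 2 geometric isomers: Cl cis; Cl trans.

cis and trans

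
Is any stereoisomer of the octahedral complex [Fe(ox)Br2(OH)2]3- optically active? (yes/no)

yes

An octahedron has six vertices in three trans pairs; every non-trans pair is cis.
Each ox is bidentate and must span two cis positions.
The distinct arrangements are (3 in all): Br trans, OH cis; Br cis, OH cis (chiral); Br cis, OH trans.
One of these lacks any improper symmetry element and so occurs as an enantiomeric pair, giving 3 + 1 = 4 stereoisomers in total.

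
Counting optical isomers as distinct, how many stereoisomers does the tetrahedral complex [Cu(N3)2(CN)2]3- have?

1

Only one geometric arrangement is possible.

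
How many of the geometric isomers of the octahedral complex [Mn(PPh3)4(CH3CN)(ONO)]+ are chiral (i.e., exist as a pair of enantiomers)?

There are 2 geometric isomers: CH3CN and ONO mutually trans; CH3CN and ONO mutually cis.
Each arrangement has an internal mirror plane or centre of symmetry, so none is chiral.

0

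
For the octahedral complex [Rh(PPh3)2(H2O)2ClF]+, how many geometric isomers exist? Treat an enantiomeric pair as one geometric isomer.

6

An octahedron has six vertices in three trans pairs; every non-trans pair is cis.
The distinct arrangements are (6 in all): PPh3 trans, H2O trans; PPh3 cis, H2O cis (3 arrangements, 2 chiral); PPh3 trans, H2O cis; PPh3 cis, H2O trans.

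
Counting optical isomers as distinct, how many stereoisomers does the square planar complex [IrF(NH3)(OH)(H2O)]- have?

A square has two trans pairs of vertices; adjacent vertices are cis.
Working through the distinct placements yields 3 geometric isomers: (F/NH3 trans, H2O/OH trans); (F/OH trans, H2O/NH3 trans); (F/H2O trans, NH3/OH trans).
Each arrangement has an internal mirror plane or centre of symmetry, so none is chiral.

3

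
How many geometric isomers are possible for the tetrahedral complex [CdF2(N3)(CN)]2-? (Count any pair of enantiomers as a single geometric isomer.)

1

All four vertices of a tetrahedron are equivalent and mutually adjacent, so cis/trans isomerism cannot arise.
Only one geometric arrangement is possible.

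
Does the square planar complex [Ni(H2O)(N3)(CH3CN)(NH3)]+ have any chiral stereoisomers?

no

In a square planar complex each vertex has one trans partner and two cis neighbours.
Systematic placement gives 3 geometric isomers: (CH3CN/N3 trans, H2O/NH3 trans); (CH3CN/NH3 trans, H2O/N3 trans); (CH3CN/H2O trans, N3/NH3 trans).
Each arrangement has an internal mirror plane or centre of symmetry, so none is chiral.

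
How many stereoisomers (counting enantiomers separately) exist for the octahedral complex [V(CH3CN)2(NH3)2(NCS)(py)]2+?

8

An octahedron has six vertices in three trans pairs; every non-trans pair is cis.
The distinct arrangements are (6 in all): CH3CN trans, NH3 cis; CH3CN trans, NH3 trans; CH3CN cis, NH3 cis (3 arrangements, 2 chiral); CH3CN cis, NH3 trans.
Of these, 2 lack any improper symmetry element and so occur as enantiomeric pairs, giving 6 + 2 = 8 stereoisomers in total.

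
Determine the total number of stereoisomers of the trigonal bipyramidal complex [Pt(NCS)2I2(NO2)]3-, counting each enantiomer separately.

Exhaustive case analysis gives 5 geometric isomers.
One of these lacks any improper symmetry element and so occurs as an enantiomeric pair, giving 5 + 1 = 6 stereoisomers in total.

6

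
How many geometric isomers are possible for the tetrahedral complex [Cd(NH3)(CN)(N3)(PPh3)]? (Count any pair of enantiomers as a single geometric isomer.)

Only one geometric arrangement is possible; it has no improper symmetry element, so it exists as a pair of enantiomers (2 stereoisomers).

1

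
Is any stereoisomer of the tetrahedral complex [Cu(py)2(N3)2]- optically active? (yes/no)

All four vertices of a tetrahedron are equivalent and mutually adjacent, so cis/trans isomerism cannot arise.
Only one geometric arrangement is possible.

no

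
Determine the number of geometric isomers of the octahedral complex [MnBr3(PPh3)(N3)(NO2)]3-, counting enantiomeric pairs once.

The distinct arrangements are (4 in all): Br mer (3 arrangements); Br fac (chiral).

4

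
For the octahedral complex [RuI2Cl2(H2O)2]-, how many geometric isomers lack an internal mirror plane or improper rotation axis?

1

An octahedron has six vertices in three trans pairs; every non-trans pair is cis.
Working through the distinct placements yields 5 geometric isomers: I trans, Cl trans, H2O trans; I cis, Cl trans, H2O cis; I trans, Cl cis, H2O cis; I cis, Cl cis, H2O cis (chiral); I cis, Cl cis, H2O trans.
One of these lacks any improper symmetry element and so occurs as an enantiomeric pair, giving 5 + 1 = 6 stereoisomers in total.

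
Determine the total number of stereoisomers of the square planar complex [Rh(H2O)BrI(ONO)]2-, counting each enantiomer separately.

3

In a square planar complex each vertex has one trans partner and two cis neighbours.
The distinct arrangements are (3 in all): (Br/I trans, H2O/ONO trans); (Br/ONO trans, H2O/I trans); (Br/H2O trans, I/ONO trans).
Each arrangement has an internal mirror plane or centre of symmetry, so none is chiral.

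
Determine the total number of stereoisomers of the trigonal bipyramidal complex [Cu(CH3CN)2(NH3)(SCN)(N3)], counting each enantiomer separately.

In a trigonal bipyramid the two axial positions differ from the three equatorial ones.
Exhaustive case analysis gives 7 geometric isomers.
Of these, 3 lack any improper symmetry element and so occur as enantiomeric pairs, giving 7 + 3 = 10 stereoisomers in total.

10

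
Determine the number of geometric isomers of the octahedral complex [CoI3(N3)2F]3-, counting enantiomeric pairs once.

In an octahedral complex each vertex has one trans partner and four cis neighbours.
Working through the distinct placements yields 3 geometric isomers: I mer, N3 trans; I fac, N3 cis; I mer, N3 cis.

3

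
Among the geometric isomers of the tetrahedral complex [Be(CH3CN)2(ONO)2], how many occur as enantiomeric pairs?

0

In a tetrahedral complex all four positions are equivalent and every pair of ligands is adjacent — there is no cis/trans distinction.
Only one geometric arrangement is possible.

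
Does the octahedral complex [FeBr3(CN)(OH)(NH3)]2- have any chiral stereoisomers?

yes

An octahedron has six vertices in three trans pairs; every non-trans pair is cis.
The distinct arrangements are (4 in all): Br mer (3 arrangements); Br fac (chiral).
One of these lacks any improper symmetry element and so occurs as an enantiomeric pair, giving 4 + 1 = 5 stereoisomers in total.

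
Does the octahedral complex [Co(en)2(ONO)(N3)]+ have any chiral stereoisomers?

In an octahedral complex each vertex has one trans partner and four cis neighbours.
Each en is bidentate and must span two cis positions.
Systematic placement gives 2 geometric isomers: ONO and N3 mutually trans; ONO and N3 mutually cis (chiral).
One of these lacks any improper symmetry element and so occurs as an enantiomeric pair, giving 2 + 1 = 3 stereoisomers in total.

yes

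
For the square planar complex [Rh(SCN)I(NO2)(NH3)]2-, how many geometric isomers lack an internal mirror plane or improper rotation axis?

A square has two trans pairs of vertices; adjacent vertices are cis.
The distinct arrangements are (3 in all): (I/NO2 trans, NH3/SCN trans); (I/SCN trans, NH3/NO2 trans); (I/NH3 trans, NO2/SCN trans).
Each arrangement has an internal mirror plane or centre of symmetry, so none is chiral.

0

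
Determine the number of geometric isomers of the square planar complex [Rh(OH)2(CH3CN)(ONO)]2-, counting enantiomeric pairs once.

A square has two trans pairs of vertices; adjacent vertices are cis.
Systematic placement gives 2 geometric isomers: OH cis; OH trans.

2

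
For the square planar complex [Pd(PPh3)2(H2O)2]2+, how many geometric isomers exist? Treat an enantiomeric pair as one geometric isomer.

2

In a square planar complex each vertex has one trans partner and two cis neighbours.
There are 2 geometric isomers: PPh3 cis; PPh3 trans.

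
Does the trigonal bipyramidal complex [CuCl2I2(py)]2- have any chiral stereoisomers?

A trigonal bipyramid has two axial and three equatorial sites, which are chemically inequivalent.
Placing the ligands in turn and identifying arrangements related by rotation or reflection leaves 5 distinct geometric isomers.
One of these lacks any improper symmetry element and so occurs as an enantiomeric pair, giving 5 + 1 = 6 stereoisomers in total.

yes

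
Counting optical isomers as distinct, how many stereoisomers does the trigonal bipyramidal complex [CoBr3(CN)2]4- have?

In a trigonal bipyramid the two axial positions differ from the three equatorial ones.
The distinct arrangements are (3 in all): CN both equatorial; CN one axial, one equatorial; CN both axial.
Each arrangement has an internal mirror plane or centre of symmetry, so none is chiral.

3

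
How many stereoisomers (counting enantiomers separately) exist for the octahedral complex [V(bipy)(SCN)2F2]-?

4

In an octahedral complex each vertex has one trans partner and four cis neighbours.
Each bipy is bidentate and must span two cis positions.
The distinct arrangements are (3 in all): SCN cis, F trans; SCN cis, F cis (chiral); SCN trans, F cis.
One of these lacks any improper symmetry element and so occurs as an enantiomeric pair, giving 3 + 1 = 4 stereoisomers in total.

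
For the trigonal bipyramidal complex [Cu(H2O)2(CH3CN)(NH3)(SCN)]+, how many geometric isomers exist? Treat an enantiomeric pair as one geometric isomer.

7

A trigonal bipyramid has two axial and three equatorial sites, which are chemically inequivalent.
Systematic enumeration (placing each ligand type in turn and discarding arrangements equivalent by rotation or reflection) gives 7 geometric isomers.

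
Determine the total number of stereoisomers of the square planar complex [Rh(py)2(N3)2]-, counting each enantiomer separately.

2

A square has two trans pairs of vertices; adjacent vertices are cis.
Systematic placement gives 2 geometric isomers: py cis; py trans.
Each arrangement has an internal mirror plane or centre of symmetry, so none is chiral.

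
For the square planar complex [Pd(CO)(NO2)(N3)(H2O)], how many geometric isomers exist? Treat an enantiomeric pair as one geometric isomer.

In a square planar complex each vertex has one trans partner and two cis neighbours.
Working through the distinct placements yields 3 geometric isomers: (CO/N3 trans, H2O/NO2 trans); (CO/NO2 trans, H2O/N3 trans); (CO/H2O trans, N3/NO2 trans).

3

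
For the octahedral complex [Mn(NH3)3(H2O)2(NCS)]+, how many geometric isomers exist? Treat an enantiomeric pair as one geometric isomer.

3

The distinct arrangements are (3 in all): NH3 mer, H2O trans; NH3 mer, H2O cis; NH3 fac, H2O cis.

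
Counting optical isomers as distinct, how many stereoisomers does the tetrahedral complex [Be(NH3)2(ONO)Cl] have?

1

In a tetrahedral complex all four positions are equivalent and every pair of ligands is adjacent — there is no cis/trans distinction.
Only one geometric arrangement is possible.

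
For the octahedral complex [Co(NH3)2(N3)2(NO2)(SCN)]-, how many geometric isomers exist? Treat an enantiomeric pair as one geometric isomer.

There are 6 geometric isomers: NH3 trans, N3 trans; NH3 cis, N3 trans; NH3 cis, N3 cis (3 arrangements, 2 chiral); NH3 trans, N3 cis.

6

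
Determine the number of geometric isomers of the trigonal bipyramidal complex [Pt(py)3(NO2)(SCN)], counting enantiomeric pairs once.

4

A trigonal bipyramid has two axial and three equatorial sites, which are chemically inequivalent.
There are 4 geometric isomers: NO2 axial, SCN axial; NO2 axial, SCN equatorial; NO2 equatorial, SCN axial; NO2 equatorial, SCN equatorial.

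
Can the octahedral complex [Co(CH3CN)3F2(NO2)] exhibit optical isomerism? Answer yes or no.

The six octahedral sites form three mutually perpendicular trans pairs.
Working through the distinct placements yields 3 geometric isomers: CH3CN mer, F cis; CH3CN mer, F trans; CH3CN fac, F cis.
Each arrangement has an internal mirror plane or centre of symmetry, so none is chiral.

no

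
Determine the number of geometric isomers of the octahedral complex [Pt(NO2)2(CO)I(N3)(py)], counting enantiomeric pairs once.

Placing the ligands in turn and identifying arrangements related by rotation or reflection leaves 9 distinct geometric isomers.

9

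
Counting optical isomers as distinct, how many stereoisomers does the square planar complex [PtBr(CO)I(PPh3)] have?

3

A square has two trans pairs of vertices; adjacent vertices are cis.
Working through the distinct placements yields 3 geometric isomers: (Br/I trans, CO/PPh3 trans); (Br/PPh3 trans, CO/I trans); (Br/CO trans, I/PPh3 trans).
Each arrangement has an internal mirror plane or centre of symmetry, so none is chiral.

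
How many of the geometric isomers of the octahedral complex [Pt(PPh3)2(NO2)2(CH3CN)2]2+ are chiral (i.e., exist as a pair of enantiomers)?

An octahedron has six vertices in three trans pairs; every non-trans pair is cis.
There are 5 geometric isomers: PPh3 trans, NO2 trans, CH3CN trans; PPh3 cis, NO2 cis, CH3CN trans; PPh3 trans, NO2 cis, CH3CN cis; PPh3 cis, NO2 cis, CH3CN cis (chiral); PPh3 cis, NO2 trans, CH3CN cis.
One of these lacks any improper symmetry element and so occurs as an enantiomeric pair, giving 5 + 1 = 6 stereoisomers in total.

1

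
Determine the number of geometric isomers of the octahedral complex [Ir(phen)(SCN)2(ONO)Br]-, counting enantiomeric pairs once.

In an octahedral complex each vertex has one trans partner and four cis neighbours.
Each phen is bidentate and must span two cis positions.
Working through the distinct placements yields 4 geometric isomers: SCN cis (3 arrangements, 2 chiral); SCN trans.

4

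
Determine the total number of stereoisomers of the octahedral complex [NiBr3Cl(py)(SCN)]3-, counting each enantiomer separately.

An octahedron has six vertices in three trans pairs; every non-trans pair is cis.
Systematic placement gives 4 geometric isomers: Br mer (3 arrangements); Br fac (chiral).
One of these lacks any improper symmetry element and so occurs as an enantiomeric pair, giving 4 + 1 = 5 stereoisomers in total.

5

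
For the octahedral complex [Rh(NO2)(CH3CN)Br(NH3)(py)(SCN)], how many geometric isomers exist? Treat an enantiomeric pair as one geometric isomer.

15

In an octahedral complex each vertex has one trans partner and four cis neighbours.
Placing the ligands in turn and identifying arrangements related by rotation or reflection leaves 15 distinct geometric isomers.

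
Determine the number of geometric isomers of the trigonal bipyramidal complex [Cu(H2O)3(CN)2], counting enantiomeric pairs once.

3

Systematic placement gives 3 geometric isomers: CN both axial; CN one axial, one equatorial; CN both equatorial.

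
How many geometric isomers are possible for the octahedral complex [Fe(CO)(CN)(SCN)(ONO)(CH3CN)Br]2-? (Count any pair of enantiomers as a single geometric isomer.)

15

An octahedron has six vertices in three trans pairs; every non-trans pair is cis.
Exhaustive case analysis gives 15 geometric isomers.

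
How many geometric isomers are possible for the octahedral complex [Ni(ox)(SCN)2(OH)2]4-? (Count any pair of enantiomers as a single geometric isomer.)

3

An octahedron has six vertices in three trans pairs; every non-trans pair is cis.
Each ox is bidentate and must span two cis positions.
The distinct arrangements are (3 in all): SCN cis, OH trans; SCN cis, OH cis (chiral); SCN trans, OH cis.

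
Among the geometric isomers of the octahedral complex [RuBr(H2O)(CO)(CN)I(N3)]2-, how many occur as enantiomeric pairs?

15

In an octahedral complex each vertex has one trans partner and four cis neighbours.
Exhaustive case analysis gives 15 geometric isomers.
Of these, 15 lack any improper symmetry element and so occur as enantiomeric pairs, giving 15 + 15 = 30 stereoisomers in total.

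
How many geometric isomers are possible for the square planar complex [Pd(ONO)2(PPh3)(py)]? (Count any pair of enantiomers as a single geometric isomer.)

2

A square has two trans pairs of vertices; adjacent vertices are cis.
The distinct arrangements are (2 in all): ONO cis; ONO trans.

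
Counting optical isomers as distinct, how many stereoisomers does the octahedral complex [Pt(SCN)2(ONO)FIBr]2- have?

An octahedron has six vertices in three trans pairs; every non-trans pair is cis.
Exhaustive case analysis gives 9 geometric isomers.
Of these, 6 lack any improper symmetry element and so occur as enantiomeric pairs, giving 9 + 6 = 15 stereoisomers in total.

15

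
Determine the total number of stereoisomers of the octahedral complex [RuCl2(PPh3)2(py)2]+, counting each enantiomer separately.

6

The six octahedral sites form three mutually perpendicular trans pairs.
Working through the distinct placements yields 5 geometric isomers: Cl trans, PPh3 trans, py trans; Cl trans, PPh3 cis, py cis; Cl cis, PPh3 cis, py trans; Cl cis, PPh3 cis, py cis (chiral); Cl cis, PPh3 trans, py cis.
One of these lacks any improper symmetry element and so occurs as an enantiomeric pair, giving 5 + 1 = 6 stereoisomers in total.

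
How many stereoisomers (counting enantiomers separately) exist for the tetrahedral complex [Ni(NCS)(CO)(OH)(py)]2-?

2

In a tetrahedral complex all four positions are equivalent and every pair of ligands is adjacent — there is no cis/trans distinction.
Only one geometric arrangement is possible; it has no improper symmetry element, so it exists as a pair of enantiomers (2 stereoisomers).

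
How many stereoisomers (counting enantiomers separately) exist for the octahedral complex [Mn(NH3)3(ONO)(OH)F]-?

5

In an octahedral complex each vertex has one trans partner and four cis neighbours.
Systematic placement gives 4 geometric isomers: NH3 mer (3 arrangements); NH3 fac (chiral).
One of these lacks any improper symmetry element and so occurs as an enantiomeric pair, giving 4 + 1 = 5 stereoisomers in total.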